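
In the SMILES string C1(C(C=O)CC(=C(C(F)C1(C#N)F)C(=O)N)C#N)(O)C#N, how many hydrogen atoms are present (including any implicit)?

8

Hydrogens are implicit in SMILES; fill each atom to its normal valence:
  8 × C: no H
  3 × C: 1 H each → 3
  3 × N: no H
  2 × F: no H
  2 × O: no H
  1 × C: 2 H
  1 × N: 2 H
  1 × O: 1 H
  Total hydrogens = 8.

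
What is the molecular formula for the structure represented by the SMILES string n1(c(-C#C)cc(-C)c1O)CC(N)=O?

C9H10N2O2

Heavy atoms from the SMILES: 9 C, 2 N, 2 O.
Implicit hydrogens by atom environment:
  3 × C (aromatic): no H
  2 × C: no H
  1 × C: 3 H
  1 × C: 2 H
  1 × C (aromatic): 1 H
  1 × C: 1 H
  1 × N: 2 H
  1 × N (aromatic): no H
  1 × O: 1 H
  1 × O: no H
  Total hydrogens = 10.
Molecular formula: C9H10N2O2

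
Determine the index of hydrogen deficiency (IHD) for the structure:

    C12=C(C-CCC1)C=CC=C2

Molecular formula from the SMILES: C10H12.
DoU = (2C + 2 + N − H − X)/2 = (2·10 + 2 + 0 − 12 − 0)/2 = 10/2 = 5.
(Structurally: 2 ring(s) + 3 π bond(s) = 5.)

5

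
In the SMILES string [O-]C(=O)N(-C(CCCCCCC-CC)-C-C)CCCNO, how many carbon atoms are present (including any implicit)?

16

The symbol for carbon appears 16 times in the SMILES.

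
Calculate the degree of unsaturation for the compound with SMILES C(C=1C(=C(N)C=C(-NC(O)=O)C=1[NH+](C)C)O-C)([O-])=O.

6

Molecular formula from the SMILES: C11H15N3O5.
DoU = (2C + 2 + N − H − X)/2 = (2·11 + 2 + 3 − 15 − 0)/2 = 12/2 = 6.
(Structurally: 1 ring(s) + 5 π bond(s) = 6.)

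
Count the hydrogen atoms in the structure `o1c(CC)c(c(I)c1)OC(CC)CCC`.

19

Hydrogens are implicit in SMILES; fill each atom to its normal valence:
  4 × C: 2 H each → 8
  3 × C: 3 H each → 9
  3 × C (aromatic): no H
  1 × C (aromatic): 1 H
  1 × C: 1 H
  1 × I: no H
  1 × O (aromatic): no H
  1 × O: no H
  Total hydrogens = 19.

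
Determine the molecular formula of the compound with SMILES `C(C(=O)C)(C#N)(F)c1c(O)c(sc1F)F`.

C8H4F3NO2S

Heavy atoms from the SMILES: 8 C, 3 F, 1 N, 2 O, 1 S.
Implicit hydrogens by atom environment:
  4 × C (aromatic): no H
  3 × C: no H
  3 × F: no H
  1 × C: 3 H
  1 × N: no H
  1 × O: 1 H
  1 × O: no H
  1 × S (aromatic): no H
  Total hydrogens = 4.
Molecular formula: C8H4F3NO2S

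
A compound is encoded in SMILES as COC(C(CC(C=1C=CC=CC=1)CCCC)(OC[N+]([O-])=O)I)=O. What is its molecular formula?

Heavy atoms from the SMILES: 16 C, 1 I, 1 N, 5 O.
Implicit hydrogens by atom environment:
  5 × C: 2 H each → 10
  5 × C (aromatic): 1 H each → 5
  4 × O: no H
  2 × C: 3 H each → 6
  2 × C: no H
  1 × C: 1 H
  1 × C (aromatic): no H
  1 × I: no H
  1 × N (charge +1): no H
  1 × O (charge -1): no H
  Total hydrogens = 22.
Molecular formula: C16H22INO5

C16H22INO5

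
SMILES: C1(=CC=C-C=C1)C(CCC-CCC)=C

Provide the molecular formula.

C14H20

Heavy atoms from the SMILES: 14 C.
Implicit hydrogens by atom environment:
  6 × C: 2 H each → 12
  5 × C (aromatic): 1 H each → 5
  1 × C: 3 H
  1 × C: no H
  1 × C (aromatic): no H
  Total hydrogens = 20.
Molecular formula: C14H20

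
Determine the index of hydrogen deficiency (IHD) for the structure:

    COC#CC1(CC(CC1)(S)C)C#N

5

Molecular formula from the SMILES: C10H13NOS.
DoU = (2C + 2 + N − H − X)/2 = (2·10 + 2 + 1 − 13 − 0)/2 = 10/2 = 5.
(Structurally: 1 ring(s) + 4 π bond(s) = 5.)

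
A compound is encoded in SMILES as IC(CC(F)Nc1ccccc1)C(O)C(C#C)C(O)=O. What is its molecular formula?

C14H15FINO3

Heavy atoms from the SMILES: 14 C, 1 F, 1 I, 1 N, 3 O.
Implicit hydrogens by atom environment:
  5 × C: 1 H each → 5
  5 × C (aromatic): 1 H each → 5
  2 × C: no H
  2 × O: 1 H each → 2
  1 × C: 2 H
  1 × C (aromatic): no H
  1 × F: no H
  1 × I: no H
  1 × N: 1 H
  1 × O: no H
  Total hydrogens = 15.
Molecular formula: C14H15FINO3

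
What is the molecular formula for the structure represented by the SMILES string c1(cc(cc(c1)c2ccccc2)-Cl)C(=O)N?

C13H10ClNO

Heavy atoms from the SMILES: 13 C, 1 Cl, 1 N, 1 O.
Implicit hydrogens by atom environment:
  8 × C (aromatic): 1 H each → 8
  4 × C (aromatic): no H
  1 × C: no H
  1 × Cl: no H
  1 × N: 2 H
  1 × O: no H
  Total hydrogens = 10.
Molecular formula: C13H10ClNO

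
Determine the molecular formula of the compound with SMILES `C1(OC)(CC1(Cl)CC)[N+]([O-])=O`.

C6H10ClNO3

Heavy atoms from the SMILES: 6 C, 1 Cl, 1 N, 3 O.
Implicit hydrogens by atom environment:
  2 × C: 3 H each → 6
  2 × C: 2 H each → 4
  2 × C: no H
  2 × O: no H
  1 × Cl: no H
  1 × N (charge +1): no H
  1 × O (charge -1): no H
  Total hydrogens = 10.
Molecular formula: C6H10ClNO3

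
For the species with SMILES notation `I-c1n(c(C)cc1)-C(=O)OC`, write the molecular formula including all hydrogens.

Heavy atoms from the SMILES: 7 C, 1 I, 1 N, 2 O.
Implicit hydrogens by atom environment:
  2 × C: 3 H each → 6
  2 × C (aromatic): 1 H each → 2
  2 × C (aromatic): no H
  2 × O: no H
  1 × C: no H
  1 × I: no H
  1 × N (aromatic): no H
  Total hydrogens = 8.
Molecular formula: C7H8INO2

C7H8INO2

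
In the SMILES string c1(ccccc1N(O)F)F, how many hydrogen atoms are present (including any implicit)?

5

Hydrogens are implicit in SMILES; fill each atom to its normal valence:
  4 × C (aromatic): 1 H each → 4
  2 × C (aromatic): no H
  2 × F: no H
  1 × N: no H
  1 × O: 1 H
  Total hydrogens = 5.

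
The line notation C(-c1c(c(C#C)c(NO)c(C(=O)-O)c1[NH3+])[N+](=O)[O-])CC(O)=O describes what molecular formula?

Heavy atoms from the SMILES: 12 C, 3 N, 7 O.
Implicit hydrogens by atom environment:
  6 × C (aromatic): no H
  3 × C: no H
  3 × O: 1 H each → 3
  3 × O: no H
  2 × C: 2 H each → 4
  1 × C: 1 H
  1 × N (charge +1): 3 H
  1 × N: 1 H
  1 × N (charge +1): no H
  1 × O (charge -1): no H
  Total hydrogens = 12.
Net charge +1.
Molecular formula: C12H12N3O7+

C12H12N3O7+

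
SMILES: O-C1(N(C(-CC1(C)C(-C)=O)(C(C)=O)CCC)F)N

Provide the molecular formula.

Heavy atoms from the SMILES: 12 C, 1 F, 2 N, 3 O.
Implicit hydrogens by atom environment:
  5 × C: no H
  4 × C: 3 H each → 12
  3 × C: 2 H each → 6
  2 × O: no H
  1 × F: no H
  1 × N: 2 H
  1 × N: no H
  1 × O: 1 H
  Total hydrogens = 21.
Molecular formula: C12H21FN2O3

C12H21FN2O3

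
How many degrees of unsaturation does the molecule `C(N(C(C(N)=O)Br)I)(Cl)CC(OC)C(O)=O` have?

Molecular formula from the SMILES: C7H11BrClIN2O4.
DoU = (2C + 2 + N − H − X)/2 = (2·7 + 2 + 2 − 11 − 3)/2 = 4/2 = 2.
(Structurally: 0 ring(s) + 2 π bond(s) = 2.)

2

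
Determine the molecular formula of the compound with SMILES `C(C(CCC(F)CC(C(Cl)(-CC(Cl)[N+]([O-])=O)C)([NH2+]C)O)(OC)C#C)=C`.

C16H26Cl2FN2O4+

Heavy atoms from the SMILES: 16 C, 2 Cl, 1 F, 2 N, 4 O.
Implicit hydrogens by atom environment:
  5 × C: 2 H each → 10
  4 × C: 1 H each → 4
  4 × C: no H
  3 × C: 3 H each → 9
  2 × Cl: no H
  2 × O: no H
  1 × F: no H
  1 × N (charge +1): 2 H
  1 × N (charge +1): no H
  1 × O: 1 H
  1 × O (charge -1): no H
  Total hydrogens = 26.
Net charge +1.
Molecular formula: C16H26Cl2FN2O4+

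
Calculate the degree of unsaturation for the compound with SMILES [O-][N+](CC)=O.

1

Molecular formula from the SMILES: C2H5NO2.
DoU = (2C + 2 + N − H − X)/2 = (2·2 + 2 + 1 − 5 − 0)/2 = 2/2 = 1.
(Structurally: 0 ring(s) + 1 π bond(s) = 1.)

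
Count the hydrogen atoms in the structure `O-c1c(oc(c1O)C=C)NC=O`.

Hydrogens are implicit in SMILES; fill each atom to its normal valence:
  4 × C (aromatic): no H
  2 × C: 1 H each → 2
  2 × O: 1 H each → 2
  1 × C: 2 H
  1 × N: 1 H
  1 × O (aromatic): no H
  1 × O: no H
  Total hydrogens = 7.

7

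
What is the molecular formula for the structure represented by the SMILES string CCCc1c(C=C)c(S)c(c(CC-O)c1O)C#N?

Heavy atoms from the SMILES: 14 C, 1 N, 2 O, 1 S.
Implicit hydrogens by atom environment:
  6 × C (aromatic): no H
  5 × C: 2 H each → 10
  2 × O: 1 H each → 2
  1 × C: 3 H
  1 × C: 1 H
  1 × C: no H
  1 × N: no H
  1 × S: 1 H
  Total hydrogens = 17.
Molecular formula: C14H17NO2S

C14H17NO2S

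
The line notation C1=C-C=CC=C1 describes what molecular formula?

Heavy atoms from the SMILES: 6 C.
Implicit hydrogens by atom environment:
  6 × C (aromatic): 1 H each → 6
  Total hydrogens = 6.
Molecular formula: C6H6

C6H6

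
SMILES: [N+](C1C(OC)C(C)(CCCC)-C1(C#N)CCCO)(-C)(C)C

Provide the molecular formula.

Heavy atoms from the SMILES: 17 C, 2 N, 2 O.
Implicit hydrogens by atom environment:
  6 × C: 3 H each → 18
  6 × C: 2 H each → 12
  3 × C: no H
  2 × C: 1 H each → 2
  1 × N: no H
  1 × N (charge +1): no H
  1 × O: 1 H
  1 × O: no H
  Total hydrogens = 33.
Net charge +1.
Molecular formula: C17H33N2O2+

C17H33N2O2+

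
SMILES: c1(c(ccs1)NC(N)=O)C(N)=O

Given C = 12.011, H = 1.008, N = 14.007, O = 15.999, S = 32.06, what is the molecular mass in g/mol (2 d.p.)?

185.20

Molecular formula: C6H7N3O2S.
M = 6×12.011 + 7×1.008 + 3×14.007 + 2×15.999 + 1×32.06 = 185.20 g/mol.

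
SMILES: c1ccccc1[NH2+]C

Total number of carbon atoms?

The symbol for carbon appears 7 times in the SMILES. Lowercase c denotes aromatic carbon and counts toward C.

7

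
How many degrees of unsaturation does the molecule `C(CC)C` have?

Molecular formula from the SMILES: C4H10.
DoU = (2C + 2 + N − H − X)/2 = (2·4 + 2 + 0 − 10 − 0)/2 = 0/2 = 0.
(Structurally: 0 ring(s) + 0 π bond(s) = 0.)

0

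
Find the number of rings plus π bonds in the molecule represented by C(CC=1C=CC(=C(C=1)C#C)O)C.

Molecular formula from the SMILES: C11H12O.
DoU = (2C + 2 + N − H − X)/2 = (2·11 + 2 + 0 − 12 − 0)/2 = 12/2 = 6.
(Structurally: 1 ring(s) + 5 π bond(s) = 6.)

6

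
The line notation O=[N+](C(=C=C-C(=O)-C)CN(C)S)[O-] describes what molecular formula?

Heavy atoms from the SMILES: 7 C, 2 N, 3 O, 1 S.
Implicit hydrogens by atom environment:
  3 × C: no H
  2 × C: 3 H each → 6
  2 × O: no H
  1 × C: 2 H
  1 × C: 1 H
  1 × N: no H
  1 × N (charge +1): no H
  1 × O (charge -1): no H
  1 × S: 1 H
  Total hydrogens = 10.
Molecular formula: C7H10N2O3S

C7H10N2O3S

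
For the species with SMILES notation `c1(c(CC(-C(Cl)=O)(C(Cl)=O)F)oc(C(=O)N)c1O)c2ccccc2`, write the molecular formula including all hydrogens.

C15H10Cl2FNO5

Heavy atoms from the SMILES: 15 C, 2 Cl, 1 F, 1 N, 5 O.
Implicit hydrogens by atom environment:
  5 × C (aromatic): 1 H each → 5
  5 × C (aromatic): no H
  4 × C: no H
  3 × O: no H
  2 × Cl: no H
  1 × C: 2 H
  1 × F: no H
  1 × N: 2 H
  1 × O: 1 H
  1 × O (aromatic): no H
  Total hydrogens = 10.
Molecular formula: C15H10Cl2FNO5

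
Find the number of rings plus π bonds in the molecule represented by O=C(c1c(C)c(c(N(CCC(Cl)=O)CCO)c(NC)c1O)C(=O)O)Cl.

7

Molecular formula from the SMILES: C15H18Cl2N2O6.
DoU = (2C + 2 + N − H − X)/2 = (2·15 + 2 + 2 − 18 − 2)/2 = 14/2 = 7.
(Structurally: 1 ring(s) + 6 π bond(s) = 7.)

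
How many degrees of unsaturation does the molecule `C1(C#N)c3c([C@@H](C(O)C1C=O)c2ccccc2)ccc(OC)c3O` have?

Molecular formula from the SMILES: C19H17NO4.
DoU = (2C + 2 + N − H − X)/2 = (2·19 + 2 + 1 − 17 − 0)/2 = 24/2 = 12.
(Structurally: 3 ring(s) + 9 π bond(s) = 12.)

12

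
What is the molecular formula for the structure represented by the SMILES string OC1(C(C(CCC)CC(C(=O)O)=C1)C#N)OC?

C12H17NO4

Heavy atoms from the SMILES: 12 C, 1 N, 4 O.
Implicit hydrogens by atom environment:
  4 × C: no H
  3 × C: 2 H each → 6
  3 × C: 1 H each → 3
  2 × C: 3 H each → 6
  2 × O: 1 H each → 2
  2 × O: no H
  1 × N: no H
  Total hydrogens = 17.
Molecular formula: C12H17NO4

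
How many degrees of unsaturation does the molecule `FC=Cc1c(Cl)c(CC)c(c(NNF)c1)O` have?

5

Molecular formula from the SMILES: C10H11ClF2N2O.
DoU = (2C + 2 + N − H − X)/2 = (2·10 + 2 + 2 − 11 − 3)/2 = 10/2 = 5.
(Structurally: 1 ring(s) + 4 π bond(s) = 5.)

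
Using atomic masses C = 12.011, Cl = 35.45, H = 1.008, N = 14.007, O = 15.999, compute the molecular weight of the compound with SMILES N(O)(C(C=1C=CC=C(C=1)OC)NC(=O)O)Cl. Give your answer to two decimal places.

Molecular formula: C9H11ClN2O4.
M = 9×12.011 + 1×35.45 + 11×1.008 + 2×14.007 + 4×15.999 = 246.65 g/mol.

246.65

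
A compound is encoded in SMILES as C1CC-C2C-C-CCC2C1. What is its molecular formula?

Heavy atoms from the SMILES: 10 C.
Implicit hydrogens by atom environment:
  8 × C: 2 H each → 16
  2 × C: 1 H each → 2
  Total hydrogens = 18.
Molecular formula: C10H18

C10H18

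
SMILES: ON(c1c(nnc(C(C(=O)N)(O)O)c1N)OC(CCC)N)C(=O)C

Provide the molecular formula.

C12H20N6O6

Heavy atoms from the SMILES: 12 C, 6 N, 6 O.
Implicit hydrogens by atom environment:
  4 × C (aromatic): no H
  3 × C: no H
  3 × N: 2 H each → 6
  3 × O: 1 H each → 3
  3 × O: no H
  2 × C: 3 H each → 6
  2 × C: 2 H each → 4
  2 × N (aromatic): no H
  1 × C: 1 H
  1 × N: no H
  Total hydrogens = 20.
Molecular formula: C12H20N6O6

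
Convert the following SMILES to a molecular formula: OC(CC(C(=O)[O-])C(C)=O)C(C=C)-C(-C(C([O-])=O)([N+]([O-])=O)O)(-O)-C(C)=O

Heavy atoms from the SMILES: 14 C, 1 N, 11 O.
Implicit hydrogens by atom environment:
  6 × C: no H
  5 × O: no H
  4 × C: 1 H each → 4
  3 × O: 1 H each → 3
  3 × O (charge -1): no H
  2 × C: 3 H each → 6
  2 × C: 2 H each → 4
  1 × N (charge +1): no H
  Total hydrogens = 17.
Net charge -2.
Molecular formula: [C14H17NO11]2-

[C14H17NO11]2-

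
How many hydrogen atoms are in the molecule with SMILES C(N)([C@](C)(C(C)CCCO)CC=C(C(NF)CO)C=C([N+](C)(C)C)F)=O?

Hydrogens are implicit in SMILES; fill each atom to its normal valence:
  5 × C: 3 H each → 15
  5 × C: 2 H each → 10
  4 × C: 1 H each → 4
  4 × C: no H
  2 × F: no H
  2 × O: 1 H each → 2
  1 × N: 2 H
  1 × N: 1 H
  1 × N (charge +1): no H
  1 × O: no H
  Total hydrogens = 34.

34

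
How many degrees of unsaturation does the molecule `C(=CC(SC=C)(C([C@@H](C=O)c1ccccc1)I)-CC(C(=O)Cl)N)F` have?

8

Molecular formula from the SMILES: C17H18ClFINO2S.
DoU = (2C + 2 + N − H − X)/2 = (2·17 + 2 + 1 − 18 − 3)/2 = 16/2 = 8.
(Structurally: 1 ring(s) + 7 π bond(s) = 8.)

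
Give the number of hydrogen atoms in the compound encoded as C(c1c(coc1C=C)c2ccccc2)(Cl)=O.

9

Hydrogens are implicit in SMILES; fill each atom to its normal valence:
  6 × C (aromatic): 1 H each → 6
  4 × C (aromatic): no H
  1 × C: 2 H
  1 × C: 1 H
  1 × C: no H
  1 × Cl: no H
  1 × O (aromatic): no H
  1 × O: no H
  Total hydrogens = 9.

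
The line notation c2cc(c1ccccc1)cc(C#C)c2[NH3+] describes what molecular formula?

C14H12N+

Heavy atoms from the SMILES: 14 C, 1 N.
Implicit hydrogens by atom environment:
  8 × C (aromatic): 1 H each → 8
  4 × C (aromatic): no H
  1 × C: 1 H
  1 × C: no H
  1 × N (charge +1): 3 H
  Total hydrogens = 12.
Net charge +1.
Molecular formula: C14H12N+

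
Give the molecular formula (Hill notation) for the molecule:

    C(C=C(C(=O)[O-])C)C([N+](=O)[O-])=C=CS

C8H8NO4S-

Heavy atoms from the SMILES: 8 C, 1 N, 4 O, 1 S.
Implicit hydrogens by atom environment:
  4 × C: no H
  2 × C: 1 H each → 2
  2 × O: no H
  2 × O (charge -1): no H
  1 × C: 3 H
  1 × C: 2 H
  1 × N (charge +1): no H
  1 × S: 1 H
  Total hydrogens = 8.
Net charge -1.
Molecular formula: C8H8NO4S-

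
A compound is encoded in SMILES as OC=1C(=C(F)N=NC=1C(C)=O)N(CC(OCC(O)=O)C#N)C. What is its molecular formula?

Heavy atoms from the SMILES: 12 C, 1 F, 4 N, 5 O.
Implicit hydrogens by atom environment:
  4 × C (aromatic): no H
  3 × C: no H
  3 × O: no H
  2 × C: 3 H each → 6
  2 × C: 2 H each → 4
  2 × N (aromatic): no H
  2 × N: no H
  2 × O: 1 H each → 2
  1 × C: 1 H
  1 × F: no H
  Total hydrogens = 13.
Molecular formula: C12H13FN4O5

C12H13FN4O5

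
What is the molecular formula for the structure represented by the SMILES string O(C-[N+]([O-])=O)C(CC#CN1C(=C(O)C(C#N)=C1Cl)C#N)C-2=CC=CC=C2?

Heavy atoms from the SMILES: 17 C, 1 Cl, 4 N, 4 O.
Implicit hydrogens by atom environment:
  5 × C (aromatic): 1 H each → 5
  5 × C (aromatic): no H
  4 × C: no H
  2 × C: 2 H each → 4
  2 × N: no H
  2 × O: no H
  1 × C: 1 H
  1 × Cl: no H
  1 × N (aromatic): no H
  1 × N (charge +1): no H
  1 × O: 1 H
  1 × O (charge -1): no H
  Total hydrogens = 11.
Molecular formula: C17H11ClN4O4

C17H11ClN4O4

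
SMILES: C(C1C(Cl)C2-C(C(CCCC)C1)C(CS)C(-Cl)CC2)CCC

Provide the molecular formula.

C19H34Cl2S

Heavy atoms from the SMILES: 19 C, 2 Cl, 1 S.
Implicit hydrogens by atom environment:
  10 × C: 2 H each → 20
  7 × C: 1 H each → 7
  2 × C: 3 H each → 6
  2 × Cl: no H
  1 × S: 1 H
  Total hydrogens = 34.
Molecular formula: C19H34Cl2S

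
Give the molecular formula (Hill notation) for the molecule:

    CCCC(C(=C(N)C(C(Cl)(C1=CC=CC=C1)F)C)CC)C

Heavy atoms from the SMILES: 18 C, 1 Cl, 1 F, 1 N.
Implicit hydrogens by atom environment:
  5 × C (aromatic): 1 H each → 5
  4 × C: 3 H each → 12
  3 × C: 2 H each → 6
  3 × C: no H
  2 × C: 1 H each → 2
  1 × C (aromatic): no H
  1 × Cl: no H
  1 × F: no H
  1 × N: 2 H
  Total hydrogens = 27.
Molecular formula: C18H27ClFN

C18H27ClFN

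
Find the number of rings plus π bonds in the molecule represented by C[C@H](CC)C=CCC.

1

Molecular formula from the SMILES: C8H16.
DoU = (2C + 2 + N − H − X)/2 = (2·8 + 2 + 0 − 16 − 0)/2 = 2/2 = 1.
(Structurally: 0 ring(s) + 1 π bond(s) = 1.)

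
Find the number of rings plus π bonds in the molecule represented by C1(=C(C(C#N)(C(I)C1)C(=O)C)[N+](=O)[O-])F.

Molecular formula from the SMILES: C8H6FIN2O3.
DoU = (2C + 2 + N − H − X)/2 = (2·8 + 2 + 2 − 6 − 2)/2 = 12/2 = 6.
(Structurally: 1 ring(s) + 5 π bond(s) = 6.)

6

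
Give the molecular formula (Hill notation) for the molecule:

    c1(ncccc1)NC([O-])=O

C6H5N2O2-

Heavy atoms from the SMILES: 6 C, 2 N, 2 O.
Implicit hydrogens by atom environment:
  4 × C (aromatic): 1 H each → 4
  1 × C (aromatic): no H
  1 × C: no H
  1 × N: 1 H
  1 × N (aromatic): no H
  1 × O: no H
  1 × O (charge -1): no H
  Total hydrogens = 5.
Net charge -1.
Molecular formula: C6H5N2O2-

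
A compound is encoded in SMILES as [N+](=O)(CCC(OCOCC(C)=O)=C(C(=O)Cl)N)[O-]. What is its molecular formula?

Heavy atoms from the SMILES: 9 C, 1 Cl, 2 N, 6 O.
Implicit hydrogens by atom environment:
  5 × O: no H
  4 × C: 2 H each → 8
  4 × C: no H
  1 × C: 3 H
  1 × Cl: no H
  1 × N: 2 H
  1 × N (charge +1): no H
  1 × O (charge -1): no H
  Total hydrogens = 13.
Molecular formula: C9H13ClN2O6

C9H13ClN2O6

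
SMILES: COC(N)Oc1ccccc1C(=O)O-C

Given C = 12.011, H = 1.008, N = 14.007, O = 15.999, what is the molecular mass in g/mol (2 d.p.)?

Molecular formula: C10H13NO4.
M = 10×12.011 + 13×1.008 + 1×14.007 + 4×15.999 = 211.22 g/mol.

211.22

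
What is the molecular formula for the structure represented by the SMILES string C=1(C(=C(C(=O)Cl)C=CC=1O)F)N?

C7H5ClFNO2

Heavy atoms from the SMILES: 7 C, 1 Cl, 1 F, 1 N, 2 O.
Implicit hydrogens by atom environment:
  4 × C (aromatic): no H
  2 × C (aromatic): 1 H each → 2
  1 × C: no H
  1 × Cl: no H
  1 × F: no H
  1 × N: 2 H
  1 × O: 1 H
  1 × O: no H
  Total hydrogens = 5.
Molecular formula: C7H5ClFNO2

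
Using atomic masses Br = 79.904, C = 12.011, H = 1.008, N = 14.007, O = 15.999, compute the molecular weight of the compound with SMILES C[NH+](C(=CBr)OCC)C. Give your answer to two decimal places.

Molecular formula: C6H13BrNO+.
M = 1×79.904 + 6×12.011 + 13×1.008 + 1×14.007 + 1×15.999 = 195.08 g/mol.

195.08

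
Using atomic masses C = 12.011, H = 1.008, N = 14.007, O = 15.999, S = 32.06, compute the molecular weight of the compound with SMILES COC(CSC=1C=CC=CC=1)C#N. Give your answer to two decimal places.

Molecular formula: C10H11NOS.
M = 10×12.011 + 11×1.008 + 1×14.007 + 1×15.999 + 1×32.06 = 193.26 g/mol.

193.26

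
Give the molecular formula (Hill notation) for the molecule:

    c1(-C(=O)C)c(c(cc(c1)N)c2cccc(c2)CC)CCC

C19H23NO

Heavy atoms from the SMILES: 19 C, 1 N, 1 O.
Implicit hydrogens by atom environment:
  6 × C (aromatic): 1 H each → 6
  6 × C (aromatic): no H
  3 × C: 3 H each → 9
  3 × C: 2 H each → 6
  1 × C: no H
  1 × N: 2 H
  1 × O: no H
  Total hydrogens = 23.
Molecular formula: C19H23NO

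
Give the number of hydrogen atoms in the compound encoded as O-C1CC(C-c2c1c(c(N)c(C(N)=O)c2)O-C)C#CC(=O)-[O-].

15

Hydrogens are implicit in SMILES; fill each atom to its normal valence:
  5 × C (aromatic): no H
  4 × C: no H
  3 × O: no H
  2 × C: 2 H each → 4
  2 × C: 1 H each → 2
  2 × N: 2 H each → 4
  1 × C: 3 H
  1 × C (aromatic): 1 H
  1 × O: 1 H
  1 × O (charge -1): no H
  Total hydrogens = 15.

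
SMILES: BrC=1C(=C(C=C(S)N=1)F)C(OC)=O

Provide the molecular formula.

Heavy atoms from the SMILES: 1 Br, 7 C, 1 F, 1 N, 2 O, 1 S.
Implicit hydrogens by atom environment:
  4 × C (aromatic): no H
  2 × O: no H
  1 × Br: no H
  1 × C: 3 H
  1 × C (aromatic): 1 H
  1 × C: no H
  1 × F: no H
  1 × N (aromatic): no H
  1 × S: 1 H
  Total hydrogens = 5.
Molecular formula: C7H5BrFNO2S

C7H5BrFNO2S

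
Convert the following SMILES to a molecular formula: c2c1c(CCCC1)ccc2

Heavy atoms from the SMILES: 10 C.
Implicit hydrogens by atom environment:
  4 × C: 2 H each → 8
  4 × C (aromatic): 1 H each → 4
  2 × C (aromatic): no H
  Total hydrogens = 12.
Molecular formula: C10H12

C10H12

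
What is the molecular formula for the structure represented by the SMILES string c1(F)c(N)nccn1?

Heavy atoms from the SMILES: 4 C, 1 F, 3 N.
Implicit hydrogens by atom environment:
  2 × C (aromatic): 1 H each → 2
  2 × C (aromatic): no H
  2 × N (aromatic): no H
  1 × F: no H
  1 × N: 2 H
  Total hydrogens = 4.
Molecular formula: C4H4FN3

C4H4FN3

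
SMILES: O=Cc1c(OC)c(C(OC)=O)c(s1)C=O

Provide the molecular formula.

C9H8O5S

Heavy atoms from the SMILES: 9 C, 5 O, 1 S.
Implicit hydrogens by atom environment:
  5 × O: no H
  4 × C (aromatic): no H
  2 × C: 3 H each → 6
  2 × C: 1 H each → 2
  1 × C: no H
  1 × S (aromatic): no H
  Total hydrogens = 8.
Molecular formula: C9H8O5S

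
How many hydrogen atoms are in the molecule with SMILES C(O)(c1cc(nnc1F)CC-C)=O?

9

Hydrogens are implicit in SMILES; fill each atom to its normal valence:
  3 × C (aromatic): no H
  2 × C: 2 H each → 4
  2 × N (aromatic): no H
  1 × C: 3 H
  1 × C (aromatic): 1 H
  1 × C: no H
  1 × F: no H
  1 × O: 1 H
  1 × O: no H
  Total hydrogens = 9.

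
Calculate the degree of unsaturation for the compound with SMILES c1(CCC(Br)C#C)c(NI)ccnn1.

Molecular formula from the SMILES: C9H9BrIN3.
DoU = (2C + 2 + N − H − X)/2 = (2·9 + 2 + 3 − 9 − 2)/2 = 12/2 = 6.
(Structurally: 1 ring(s) + 5 π bond(s) = 6.)

6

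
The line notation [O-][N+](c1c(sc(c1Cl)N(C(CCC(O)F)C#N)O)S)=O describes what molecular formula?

C9H9ClFN3O4S2

Heavy atoms from the SMILES: 9 C, 1 Cl, 1 F, 3 N, 4 O, 2 S.
Implicit hydrogens by atom environment:
  4 × C (aromatic): no H
  2 × C: 2 H each → 4
  2 × C: 1 H each → 2
  2 × N: no H
  2 × O: 1 H each → 2
  1 × C: no H
  1 × Cl: no H
  1 × F: no H
  1 × N (charge +1): no H
  1 × O: no H
  1 × O (charge -1): no H
  1 × S: 1 H
  1 × S (aromatic): no H
  Total hydrogens = 9.
Molecular formula: C9H9ClFN3O4S2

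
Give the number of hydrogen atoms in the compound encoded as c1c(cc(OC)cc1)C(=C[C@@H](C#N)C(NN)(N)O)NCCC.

Hydrogens are implicit in SMILES; fill each atom to its normal valence:
  4 × C (aromatic): 1 H each → 4
  3 × C: no H
  2 × C: 3 H each → 6
  2 × C: 2 H each → 4
  2 × C: 1 H each → 2
  2 × C (aromatic): no H
  2 × N: 2 H each → 4
  2 × N: 1 H each → 2
  1 × N: no H
  1 × O: 1 H
  1 × O: no H
  Total hydrogens = 23.

23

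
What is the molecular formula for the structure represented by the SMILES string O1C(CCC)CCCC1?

Heavy atoms from the SMILES: 8 C, 1 O.
Implicit hydrogens by atom environment:
  6 × C: 2 H each → 12
  1 × C: 3 H
  1 × C: 1 H
  1 × O: no H
  Total hydrogens = 16.
Molecular formula: C8H16O

C8H16O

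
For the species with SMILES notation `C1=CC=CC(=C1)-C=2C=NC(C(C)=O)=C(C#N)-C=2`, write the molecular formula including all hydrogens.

Heavy atoms from the SMILES: 14 C, 2 N, 1 O.
Implicit hydrogens by atom environment:
  7 × C (aromatic): 1 H each → 7
  4 × C (aromatic): no H
  2 × C: no H
  1 × C: 3 H
  1 × N (aromatic): no H
  1 × N: no H
  1 × O: no H
  Total hydrogens = 10.
Molecular formula: C14H10N2O

C14H10N2O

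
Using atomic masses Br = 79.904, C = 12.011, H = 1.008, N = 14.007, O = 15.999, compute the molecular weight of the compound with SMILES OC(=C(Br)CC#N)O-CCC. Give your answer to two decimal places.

Molecular formula: C7H10BrNO2.
M = 1×79.904 + 7×12.011 + 10×1.008 + 1×14.007 + 2×15.999 = 220.07 g/mol.

220.07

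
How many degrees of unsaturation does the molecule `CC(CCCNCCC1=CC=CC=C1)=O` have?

5

Molecular formula from the SMILES: C13H19NO.
DoU = (2C + 2 + N − H − X)/2 = (2·13 + 2 + 1 − 19 − 0)/2 = 10/2 = 5.
(Structurally: 1 ring(s) + 4 π bond(s) = 5.)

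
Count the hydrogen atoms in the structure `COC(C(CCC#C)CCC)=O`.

Hydrogens are implicit in SMILES; fill each atom to its normal valence:
  4 × C: 2 H each → 8
  2 × C: 3 H each → 6
  2 × C: 1 H each → 2
  2 × C: no H
  2 × O: no H
  Total hydrogens = 16.

16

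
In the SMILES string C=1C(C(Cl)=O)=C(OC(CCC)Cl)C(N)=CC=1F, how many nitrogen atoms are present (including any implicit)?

1

The symbol for nitrogen appears 1 time in the SMILES.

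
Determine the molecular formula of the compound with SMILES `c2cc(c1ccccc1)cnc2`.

C11H9N

Heavy atoms from the SMILES: 11 C, 1 N.
Implicit hydrogens by atom environment:
  9 × C (aromatic): 1 H each → 9
  2 × C (aromatic): no H
  1 × N (aromatic): no H
  Total hydrogens = 9.
Molecular formula: C11H9N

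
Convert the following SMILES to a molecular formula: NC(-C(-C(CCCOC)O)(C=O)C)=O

C9H17NO4

Heavy atoms from the SMILES: 9 C, 1 N, 4 O.
Implicit hydrogens by atom environment:
  3 × C: 2 H each → 6
  3 × O: no H
  2 × C: 3 H each → 6
  2 × C: 1 H each → 2
  2 × C: no H
  1 × N: 2 H
  1 × O: 1 H
  Total hydrogens = 17.
Molecular formula: C9H17NO4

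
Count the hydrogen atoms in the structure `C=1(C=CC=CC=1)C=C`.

8

Hydrogens are implicit in SMILES; fill each atom to its normal valence:
  5 × C (aromatic): 1 H each → 5
  1 × C: 2 H
  1 × C: 1 H
  1 × C (aromatic): no H
  Total hydrogens = 8.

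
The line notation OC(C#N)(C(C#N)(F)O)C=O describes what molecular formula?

Heavy atoms from the SMILES: 5 C, 1 F, 2 N, 3 O.
Implicit hydrogens by atom environment:
  4 × C: no H
  2 × N: no H
  2 × O: 1 H each → 2
  1 × C: 1 H
  1 × F: no H
  1 × O: no H
  Total hydrogens = 3.
Molecular formula: C5H3FN2O3

C5H3FN2O3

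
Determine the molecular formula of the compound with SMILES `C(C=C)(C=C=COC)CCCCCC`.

Heavy atoms from the SMILES: 13 C, 1 O.
Implicit hydrogens by atom environment:
  6 × C: 2 H each → 12
  4 × C: 1 H each → 4
  2 × C: 3 H each → 6
  1 × C: no H
  1 × O: no H
  Total hydrogens = 22.
Molecular formula: C13H22O

C13H22O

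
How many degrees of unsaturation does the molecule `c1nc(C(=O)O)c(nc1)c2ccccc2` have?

Molecular formula from the SMILES: C11H8N2O2.
DoU = (2C + 2 + N − H − X)/2 = (2·11 + 2 + 2 − 8 − 0)/2 = 18/2 = 9.
(Structurally: 2 ring(s) + 7 π bond(s) = 9.)

9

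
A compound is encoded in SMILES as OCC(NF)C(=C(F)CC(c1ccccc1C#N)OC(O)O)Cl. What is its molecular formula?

C14H15ClF2N2O4

Heavy atoms from the SMILES: 14 C, 1 Cl, 2 F, 2 N, 4 O.
Implicit hydrogens by atom environment:
  4 × C (aromatic): 1 H each → 4
  3 × C: 1 H each → 3
  3 × C: no H
  3 × O: 1 H each → 3
  2 × C: 2 H each → 4
  2 × C (aromatic): no H
  2 × F: no H
  1 × Cl: no H
  1 × N: 1 H
  1 × N: no H
  1 × O: no H
  Total hydrogens = 15.
Molecular formula: C14H15ClF2N2O4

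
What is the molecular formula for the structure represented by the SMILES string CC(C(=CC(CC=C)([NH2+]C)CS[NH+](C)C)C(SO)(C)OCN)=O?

[C15H31N3O3S2]2+

Heavy atoms from the SMILES: 15 C, 3 N, 3 O, 2 S.
Implicit hydrogens by atom environment:
  5 × C: 3 H each → 15
  4 × C: 2 H each → 8
  4 × C: no H
  2 × C: 1 H each → 2
  2 × O: no H
  2 × S: no H
  1 × N (charge +1): 2 H
  1 × N: 2 H
  1 × N (charge +1): 1 H
  1 × O: 1 H
  Total hydrogens = 31.
Net charge +2.
Molecular formula: [C15H31N3O3S2]2+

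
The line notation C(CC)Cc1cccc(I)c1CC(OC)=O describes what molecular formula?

Heavy atoms from the SMILES: 13 C, 1 I, 2 O.
Implicit hydrogens by atom environment:
  4 × C: 2 H each → 8
  3 × C (aromatic): 1 H each → 3
  3 × C (aromatic): no H
  2 × C: 3 H each → 6
  2 × O: no H
  1 × C: no H
  1 × I: no H
  Total hydrogens = 17.
Molecular formula: C13H17IO2

C13H17IO2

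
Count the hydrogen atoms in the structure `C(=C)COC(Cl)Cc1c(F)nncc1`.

Hydrogens are implicit in SMILES; fill each atom to its normal valence:
  3 × C: 2 H each → 6
  2 × C (aromatic): 1 H each → 2
  2 × C: 1 H each → 2
  2 × C (aromatic): no H
  2 × N (aromatic): no H
  1 × Cl: no H
  1 × F: no H
  1 × O: no H
  Total hydrogens = 10.

10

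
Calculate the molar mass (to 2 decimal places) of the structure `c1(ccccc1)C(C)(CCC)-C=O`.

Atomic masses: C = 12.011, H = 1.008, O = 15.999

176.26

Molecular formula: C12H16O.
M = 12×12.011 + 16×1.008 + 1×15.999 = 176.26 g/mol.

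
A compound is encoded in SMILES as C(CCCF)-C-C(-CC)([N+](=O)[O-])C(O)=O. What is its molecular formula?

C9H16FNO4

Heavy atoms from the SMILES: 9 C, 1 F, 1 N, 4 O.
Implicit hydrogens by atom environment:
  6 × C: 2 H each → 12
  2 × C: no H
  2 × O: no H
  1 × C: 3 H
  1 × F: no H
  1 × N (charge +1): no H
  1 × O: 1 H
  1 × O (charge -1): no H
  Total hydrogens = 16.
Molecular formula: C9H16FNO4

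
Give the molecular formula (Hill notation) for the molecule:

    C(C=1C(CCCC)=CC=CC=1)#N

Heavy atoms from the SMILES: 11 C, 1 N.
Implicit hydrogens by atom environment:
  4 × C (aromatic): 1 H each → 4
  3 × C: 2 H each → 6
  2 × C (aromatic): no H
  1 × C: 3 H
  1 × C: no H
  1 × N: no H
  Total hydrogens = 13.
Molecular formula: C11H13N

C11H13N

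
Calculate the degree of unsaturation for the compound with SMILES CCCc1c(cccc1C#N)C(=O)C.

Molecular formula from the SMILES: C12H13NO.
DoU = (2C + 2 + N − H − X)/2 = (2·12 + 2 + 1 − 13 − 0)/2 = 14/2 = 7.
(Structurally: 1 ring(s) + 6 π bond(s) = 7.)

7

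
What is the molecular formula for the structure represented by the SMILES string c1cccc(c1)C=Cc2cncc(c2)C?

Heavy atoms from the SMILES: 14 C, 1 N.
Implicit hydrogens by atom environment:
  8 × C (aromatic): 1 H each → 8
  3 × C (aromatic): no H
  2 × C: 1 H each → 2
  1 × C: 3 H
  1 × N (aromatic): no H
  Total hydrogens = 13.
Molecular formula: C14H13N

C14H13N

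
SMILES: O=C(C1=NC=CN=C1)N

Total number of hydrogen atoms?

Hydrogens are implicit in SMILES; fill each atom to its normal valence:
  3 × C (aromatic): 1 H each → 3
  2 × N (aromatic): no H
  1 × C (aromatic): no H
  1 × C: no H
  1 × N: 2 H
  1 × O: no H
  Total hydrogens = 5.

5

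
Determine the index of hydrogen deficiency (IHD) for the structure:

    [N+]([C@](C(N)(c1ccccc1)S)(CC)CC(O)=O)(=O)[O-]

6

Molecular formula from the SMILES: C12H16N2O4S.
DoU = (2C + 2 + N − H − X)/2 = (2·12 + 2 + 2 − 16 − 0)/2 = 12/2 = 6.
(Structurally: 1 ring(s) + 5 π bond(s) = 6.)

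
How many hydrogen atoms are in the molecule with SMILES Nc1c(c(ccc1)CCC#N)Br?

Hydrogens are implicit in SMILES; fill each atom to its normal valence:
  3 × C (aromatic): 1 H each → 3
  3 × C (aromatic): no H
  2 × C: 2 H each → 4
  1 × Br: no H
  1 × C: no H
  1 × N: 2 H
  1 × N: no H
  Total hydrogens = 9.

9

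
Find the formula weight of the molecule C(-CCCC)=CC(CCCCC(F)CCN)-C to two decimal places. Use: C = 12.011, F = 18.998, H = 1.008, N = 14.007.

243.41

Molecular formula: C15H30FN.
M = 15×12.011 + 1×18.998 + 30×1.008 + 1×14.007 = 243.41 g/mol.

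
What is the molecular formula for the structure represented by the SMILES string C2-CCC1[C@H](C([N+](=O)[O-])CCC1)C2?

Heavy atoms from the SMILES: 10 C, 1 N, 2 O.
Implicit hydrogens by atom environment:
  7 × C: 2 H each → 14
  3 × C: 1 H each → 3
  1 × N (charge +1): no H
  1 × O: no H
  1 × O (charge -1): no H
  Total hydrogens = 17.
Molecular formula: C10H17NO2

C10H17NO2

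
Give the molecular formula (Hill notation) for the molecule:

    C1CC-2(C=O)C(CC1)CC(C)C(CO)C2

Heavy atoms from the SMILES: 13 C, 2 O.
Implicit hydrogens by atom environment:
  7 × C: 2 H each → 14
  4 × C: 1 H each → 4
  1 × C: 3 H
  1 × C: no H
  1 × O: 1 H
  1 × O: no H
  Total hydrogens = 22.
Molecular formula: C13H22O2

C13H22O2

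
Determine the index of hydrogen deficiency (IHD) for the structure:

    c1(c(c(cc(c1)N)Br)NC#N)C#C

8

Molecular formula from the SMILES: C9H6BrN3.
DoU = (2C + 2 + N − H − X)/2 = (2·9 + 2 + 3 − 6 − 1)/2 = 16/2 = 8.
(Structurally: 1 ring(s) + 7 π bond(s) = 8.)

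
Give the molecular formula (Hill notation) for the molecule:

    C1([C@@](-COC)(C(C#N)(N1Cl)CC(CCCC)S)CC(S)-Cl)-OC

C15H26Cl2N2O2S2

Heavy atoms from the SMILES: 15 C, 2 Cl, 2 N, 2 O, 2 S.
Implicit hydrogens by atom environment:
  6 × C: 2 H each → 12
  3 × C: 3 H each → 9
  3 × C: 1 H each → 3
  3 × C: no H
  2 × Cl: no H
  2 × N: no H
  2 × O: no H
  2 × S: 1 H each → 2
  Total hydrogens = 26.
Molecular formula: C15H26Cl2N2O2S2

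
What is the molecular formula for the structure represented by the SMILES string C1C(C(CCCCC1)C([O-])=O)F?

C9H14FO2-

Heavy atoms from the SMILES: 9 C, 1 F, 2 O.
Implicit hydrogens by atom environment:
  6 × C: 2 H each → 12
  2 × C: 1 H each → 2
  1 × C: no H
  1 × F: no H
  1 × O: no H
  1 × O (charge -1): no H
  Total hydrogens = 14.
Net charge -1.
Molecular formula: C9H14FO2-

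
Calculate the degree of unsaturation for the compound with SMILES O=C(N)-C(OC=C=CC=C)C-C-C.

Molecular formula from the SMILES: C10H15NO2.
DoU = (2C + 2 + N − H − X)/2 = (2·10 + 2 + 1 − 15 − 0)/2 = 8/2 = 4.
(Structurally: 0 ring(s) + 4 π bond(s) = 4.)

4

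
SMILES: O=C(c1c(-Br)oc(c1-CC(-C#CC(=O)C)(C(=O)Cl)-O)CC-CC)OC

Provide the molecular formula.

Heavy atoms from the SMILES: 1 Br, 17 C, 1 Cl, 6 O.
Implicit hydrogens by atom environment:
  6 × C: no H
  4 × C: 2 H each → 8
  4 × C (aromatic): no H
  4 × O: no H
  3 × C: 3 H each → 9
  1 × Br: no H
  1 × Cl: no H
  1 × O: 1 H
  1 × O (aromatic): no H
  Total hydrogens = 18.
Molecular formula: C17H18BrClO6

C17H18BrClO6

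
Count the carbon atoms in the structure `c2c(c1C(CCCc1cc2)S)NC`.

11

The symbol for carbon appears 11 times in the SMILES. Lowercase c denotes aromatic carbon and counts toward C.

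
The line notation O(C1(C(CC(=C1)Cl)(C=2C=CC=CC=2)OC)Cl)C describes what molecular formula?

C13H14Cl2O2

Heavy atoms from the SMILES: 13 C, 2 Cl, 2 O.
Implicit hydrogens by atom environment:
  5 × C (aromatic): 1 H each → 5
  3 × C: no H
  2 × C: 3 H each → 6
  2 × Cl: no H
  2 × O: no H
  1 × C: 2 H
  1 × C: 1 H
  1 × C (aromatic): no H
  Total hydrogens = 14.
Molecular formula: C13H14Cl2O2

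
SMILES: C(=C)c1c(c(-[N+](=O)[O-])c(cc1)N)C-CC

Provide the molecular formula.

Heavy atoms from the SMILES: 11 C, 2 N, 2 O.
Implicit hydrogens by atom environment:
  4 × C (aromatic): no H
  3 × C: 2 H each → 6
  2 × C (aromatic): 1 H each → 2
  1 × C: 3 H
  1 × C: 1 H
  1 × N: 2 H
  1 × N (charge +1): no H
  1 × O: no H
  1 × O (charge -1): no H
  Total hydrogens = 14.
Molecular formula: C11H14N2O2

C11H14N2O2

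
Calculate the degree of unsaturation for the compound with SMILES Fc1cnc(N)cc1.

4

Molecular formula from the SMILES: C5H5FN2.
DoU = (2C + 2 + N − H − X)/2 = (2·5 + 2 + 2 − 5 − 1)/2 = 8/2 = 4.
(Structurally: 1 ring(s) + 3 π bond(s) = 4.)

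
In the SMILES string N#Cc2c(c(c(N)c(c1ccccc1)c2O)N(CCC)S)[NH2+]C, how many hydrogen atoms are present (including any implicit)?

Hydrogens are implicit in SMILES; fill each atom to its normal valence:
  7 × C (aromatic): no H
  5 × C (aromatic): 1 H each → 5
  2 × C: 3 H each → 6
  2 × C: 2 H each → 4
  2 × N: no H
  1 × C: no H
  1 × N (charge +1): 2 H
  1 × N: 2 H
  1 × O: 1 H
  1 × S: 1 H
  Total hydrogens = 21.

21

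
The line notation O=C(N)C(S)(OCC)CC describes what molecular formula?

C6H13NO2S

Heavy atoms from the SMILES: 6 C, 1 N, 2 O, 1 S.
Implicit hydrogens by atom environment:
  2 × C: 3 H each → 6
  2 × C: 2 H each → 4
  2 × C: no H
  2 × O: no H
  1 × N: 2 H
  1 × S: 1 H
  Total hydrogens = 13.
Molecular formula: C6H13NO2S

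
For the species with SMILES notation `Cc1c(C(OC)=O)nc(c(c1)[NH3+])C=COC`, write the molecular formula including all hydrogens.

Heavy atoms from the SMILES: 11 C, 2 N, 3 O.
Implicit hydrogens by atom environment:
  4 × C (aromatic): no H
  3 × C: 3 H each → 9
  3 × O: no H
  2 × C: 1 H each → 2
  1 × C (aromatic): 1 H
  1 × C: no H
  1 × N (charge +1): 3 H
  1 × N (aromatic): no H
  Total hydrogens = 15.
Net charge +1.
Molecular formula: C11H15N2O3+

C11H15N2O3+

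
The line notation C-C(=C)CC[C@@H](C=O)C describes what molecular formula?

C8H14O

Heavy atoms from the SMILES: 8 C, 1 O.
Implicit hydrogens by atom environment:
  3 × C: 2 H each → 6
  2 × C: 3 H each → 6
  2 × C: 1 H each → 2
  1 × C: no H
  1 × O: no H
  Total hydrogens = 14.
Molecular formula: C8H14O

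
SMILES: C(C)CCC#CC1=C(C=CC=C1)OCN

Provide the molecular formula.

Heavy atoms from the SMILES: 13 C, 1 N, 1 O.
Implicit hydrogens by atom environment:
  4 × C: 2 H each → 8
  4 × C (aromatic): 1 H each → 4
  2 × C (aromatic): no H
  2 × C: no H
  1 × C: 3 H
  1 × N: 2 H
  1 × O: no H
  Total hydrogens = 17.
Molecular formula: C13H17NO

C13H17NO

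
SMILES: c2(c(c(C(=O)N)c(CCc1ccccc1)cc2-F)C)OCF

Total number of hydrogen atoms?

17

Hydrogens are implicit in SMILES; fill each atom to its normal valence:
  6 × C (aromatic): 1 H each → 6
  6 × C (aromatic): no H
  3 × C: 2 H each → 6
  2 × F: no H
  2 × O: no H
  1 × C: 3 H
  1 × C: no H
  1 × N: 2 H
  Total hydrogens = 17.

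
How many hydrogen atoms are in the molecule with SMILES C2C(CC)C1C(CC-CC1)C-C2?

Hydrogens are implicit in SMILES; fill each atom to its normal valence:
  8 × C: 2 H each → 16
  3 × C: 1 H each → 3
  1 × C: 3 H
  Total hydrogens = 22.

22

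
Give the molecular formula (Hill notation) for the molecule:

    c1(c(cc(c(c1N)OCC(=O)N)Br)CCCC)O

C12H17BrN2O3

Heavy atoms from the SMILES: 1 Br, 12 C, 2 N, 3 O.
Implicit hydrogens by atom environment:
  5 × C (aromatic): no H
  4 × C: 2 H each → 8
  2 × N: 2 H each → 4
  2 × O: no H
  1 × Br: no H
  1 × C: 3 H
  1 × C (aromatic): 1 H
  1 × C: no H
  1 × O: 1 H
  Total hydrogens = 17.
Molecular formula: C12H17BrN2O3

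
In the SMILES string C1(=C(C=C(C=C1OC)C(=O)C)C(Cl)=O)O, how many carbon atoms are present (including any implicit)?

10

The symbol for carbon appears 10 times in the SMILES. (Cl is a single chlorine, not C + l.)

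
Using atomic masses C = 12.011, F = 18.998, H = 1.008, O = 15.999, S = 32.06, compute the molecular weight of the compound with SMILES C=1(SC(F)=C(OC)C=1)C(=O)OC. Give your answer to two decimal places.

190.19

Molecular formula: C7H7FO3S.
M = 7×12.011 + 1×18.998 + 7×1.008 + 3×15.999 + 1×32.06 = 190.19 g/mol.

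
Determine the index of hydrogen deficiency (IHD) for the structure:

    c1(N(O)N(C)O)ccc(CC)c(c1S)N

4

Molecular formula from the SMILES: C9H15N3O2S.
DoU = (2C + 2 + N − H − X)/2 = (2·9 + 2 + 3 − 15 − 0)/2 = 8/2 = 4.
(Structurally: 1 ring(s) + 3 π bond(s) = 4.)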